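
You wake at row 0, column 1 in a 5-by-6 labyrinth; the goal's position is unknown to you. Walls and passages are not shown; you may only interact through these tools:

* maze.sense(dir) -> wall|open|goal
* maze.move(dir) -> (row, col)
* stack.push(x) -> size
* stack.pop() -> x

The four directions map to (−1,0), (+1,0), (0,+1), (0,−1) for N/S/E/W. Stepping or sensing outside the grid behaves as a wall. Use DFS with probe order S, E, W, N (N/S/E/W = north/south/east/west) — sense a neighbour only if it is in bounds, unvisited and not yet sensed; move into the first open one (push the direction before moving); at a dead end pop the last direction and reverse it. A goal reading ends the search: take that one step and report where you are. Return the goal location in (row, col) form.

CALL maze.sense[dir→south]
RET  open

CALL stack.push[x→south]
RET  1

CALL maze.move[dir→south]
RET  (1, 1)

CALL maze.sense[dir→south]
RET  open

CALL stack.push[x→south]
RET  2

CALL maze.move[dir→south]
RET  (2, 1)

CALL maze.sense[dir→south]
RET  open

CALL stack.push[x→south]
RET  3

CALL maze.move[dir→south]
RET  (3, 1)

CALL maze.sense[dir→south]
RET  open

CALL stack.push[x→south]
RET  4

CALL maze.move[dir→south]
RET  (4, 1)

CALL maze.sense[dir→east]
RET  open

CALL stack.push[x→east]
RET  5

CALL maze.move[dir→east]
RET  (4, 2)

CALL maze.sense[dir→east]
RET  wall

CALL maze.sense[dir→north]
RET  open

CALL stack.push[x→north]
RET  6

CALL maze.move[dir→north]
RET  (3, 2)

CALL maze.sense[dir→east]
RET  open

CALL stack.push[x→east]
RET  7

CALL maze.move[dir→east]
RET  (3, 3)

CALL maze.sense[dir→east]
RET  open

CALL stack.push[x→east]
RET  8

CALL maze.move[dir→east]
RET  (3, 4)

CALL maze.sense[dir→south]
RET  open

CALL stack.push[x→south]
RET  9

CALL maze.move[dir→south]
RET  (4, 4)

CALL maze.sense[dir→east]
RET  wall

CALL stack.pop[]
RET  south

CALL maze.move[dir→north]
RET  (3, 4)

CALL maze.sense[dir→east]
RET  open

CALL stack.push[x→east]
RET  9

CALL maze.move[dir→east]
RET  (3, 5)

CALL maze.sense[dir→north]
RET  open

CALL stack.push[x→north]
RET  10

CALL maze.move[dir→north]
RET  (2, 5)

CALL maze.sense[dir→west]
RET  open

CALL stack.push[x→west]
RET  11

CALL maze.move[dir→west]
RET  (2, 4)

CALL maze.sense[dir→west]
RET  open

CALL stack.push[x→west]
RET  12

CALL maze.move[dir→west]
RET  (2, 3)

CALL maze.sense[dir→west]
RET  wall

CALL maze.sense[dir→north]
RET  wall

CALL stack.pop[]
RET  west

CALL maze.move[dir→east]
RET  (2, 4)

CALL maze.sense[dir→north]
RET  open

CALL stack.push[x→north]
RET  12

CALL maze.move[dir→north]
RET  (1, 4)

CALL maze.sense[dir→east]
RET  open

CALL stack.push[x→east]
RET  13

CALL maze.move[dir→east]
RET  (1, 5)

CALL maze.sense[dir→north]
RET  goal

CALL maze.move[dir→north]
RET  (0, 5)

Answer: (0, 5)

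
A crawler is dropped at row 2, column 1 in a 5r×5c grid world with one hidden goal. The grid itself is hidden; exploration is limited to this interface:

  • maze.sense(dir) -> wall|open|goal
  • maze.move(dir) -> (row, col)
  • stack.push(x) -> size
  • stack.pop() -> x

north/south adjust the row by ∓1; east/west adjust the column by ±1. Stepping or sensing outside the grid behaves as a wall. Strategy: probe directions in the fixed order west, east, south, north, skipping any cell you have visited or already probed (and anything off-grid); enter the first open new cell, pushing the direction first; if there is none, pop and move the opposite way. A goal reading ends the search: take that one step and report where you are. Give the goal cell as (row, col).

→ maze.sense(dir: west)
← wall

→ maze.sense(dir: east)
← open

→ stack.push(x: east)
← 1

→ maze.move(dir: east)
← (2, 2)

→ maze.sense(dir: east)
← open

→ stack.push(x: east)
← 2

→ maze.move(dir: east)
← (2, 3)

→ maze.sense(dir: east)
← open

→ stack.push(x: east)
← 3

→ maze.move(dir: east)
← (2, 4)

→ maze.sense(dir: south)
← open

→ stack.push(x: south)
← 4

→ maze.move(dir: south)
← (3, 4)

→ maze.sense(dir: west)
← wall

→ maze.sense(dir: south)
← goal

→ maze.move(dir: south)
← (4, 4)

Answer: (4, 4)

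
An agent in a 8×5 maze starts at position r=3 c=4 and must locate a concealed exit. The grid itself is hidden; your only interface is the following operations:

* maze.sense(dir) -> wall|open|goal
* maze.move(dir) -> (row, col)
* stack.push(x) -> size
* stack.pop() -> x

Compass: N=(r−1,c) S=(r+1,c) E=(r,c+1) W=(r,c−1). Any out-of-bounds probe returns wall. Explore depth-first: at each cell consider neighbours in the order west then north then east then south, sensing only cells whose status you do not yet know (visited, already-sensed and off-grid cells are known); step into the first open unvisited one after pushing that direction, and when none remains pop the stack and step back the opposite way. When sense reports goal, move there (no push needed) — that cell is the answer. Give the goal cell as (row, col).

> maze.sense dir=west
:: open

> stack.push x=west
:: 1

> maze.move dir=west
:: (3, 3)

> maze.sense dir=west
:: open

> stack.push x=west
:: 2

> maze.move dir=west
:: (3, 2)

> maze.sense dir=west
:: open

> stack.push x=west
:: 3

> maze.move dir=west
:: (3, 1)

> maze.sense dir=west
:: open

> stack.push x=west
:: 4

> maze.move dir=west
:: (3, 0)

> maze.sense dir=north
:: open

> stack.push x=north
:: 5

> maze.move dir=north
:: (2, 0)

> maze.sense dir=north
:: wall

> maze.sense dir=east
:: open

> stack.push x=east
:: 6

> maze.move dir=east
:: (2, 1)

> maze.sense dir=north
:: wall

> maze.sense dir=east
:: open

> stack.push x=east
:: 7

> maze.move dir=east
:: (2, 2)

> maze.sense dir=north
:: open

> stack.push x=north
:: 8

> maze.move dir=north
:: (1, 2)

> maze.sense dir=north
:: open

> stack.push x=north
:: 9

> maze.move dir=north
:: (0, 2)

> maze.sense dir=west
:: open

> stack.push x=west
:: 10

> maze.move dir=west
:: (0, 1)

> maze.sense dir=west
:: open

> stack.push x=west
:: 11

> maze.move dir=west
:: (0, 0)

> stack.pop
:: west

> maze.move dir=east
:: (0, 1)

> stack.pop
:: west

> maze.move dir=east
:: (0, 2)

> maze.sense dir=east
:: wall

> stack.pop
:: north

> maze.move dir=south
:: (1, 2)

> maze.sense dir=east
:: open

> stack.push x=east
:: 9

> maze.move dir=east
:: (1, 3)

> maze.sense dir=east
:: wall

> maze.sense dir=south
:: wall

> stack.pop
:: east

> maze.move dir=west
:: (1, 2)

> stack.pop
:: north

> maze.move dir=south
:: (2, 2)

> stack.pop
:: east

> maze.move dir=west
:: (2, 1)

> stack.pop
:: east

> maze.move dir=west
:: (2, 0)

> stack.pop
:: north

> maze.move dir=south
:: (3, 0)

> maze.sense dir=south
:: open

> stack.push x=south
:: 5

> maze.move dir=south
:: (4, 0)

> maze.sense dir=east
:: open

> stack.push x=east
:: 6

> maze.move dir=east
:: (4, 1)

> maze.sense dir=east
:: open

> stack.push x=east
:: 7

> maze.move dir=east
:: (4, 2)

> maze.sense dir=east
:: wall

> maze.sense dir=south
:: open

> stack.push x=south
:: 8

> maze.move dir=south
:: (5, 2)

> maze.sense dir=west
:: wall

> maze.sense dir=east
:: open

> stack.push x=east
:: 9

> maze.move dir=east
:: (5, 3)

> maze.sense dir=east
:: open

> stack.push x=east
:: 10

> maze.move dir=east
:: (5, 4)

> maze.sense dir=north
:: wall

> maze.sense dir=south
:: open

> stack.push x=south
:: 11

> maze.move dir=south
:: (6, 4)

> maze.sense dir=west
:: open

> stack.push x=west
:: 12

> maze.move dir=west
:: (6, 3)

> maze.sense dir=west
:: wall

> maze.sense dir=south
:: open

> stack.push x=south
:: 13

> maze.move dir=south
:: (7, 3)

> maze.sense dir=west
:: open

> stack.push x=west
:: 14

> maze.move dir=west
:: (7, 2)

> maze.sense dir=west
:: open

> stack.push x=west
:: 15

> maze.move dir=west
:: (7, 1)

> maze.sense dir=west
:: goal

> maze.move dir=west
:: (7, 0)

Answer: (7, 0)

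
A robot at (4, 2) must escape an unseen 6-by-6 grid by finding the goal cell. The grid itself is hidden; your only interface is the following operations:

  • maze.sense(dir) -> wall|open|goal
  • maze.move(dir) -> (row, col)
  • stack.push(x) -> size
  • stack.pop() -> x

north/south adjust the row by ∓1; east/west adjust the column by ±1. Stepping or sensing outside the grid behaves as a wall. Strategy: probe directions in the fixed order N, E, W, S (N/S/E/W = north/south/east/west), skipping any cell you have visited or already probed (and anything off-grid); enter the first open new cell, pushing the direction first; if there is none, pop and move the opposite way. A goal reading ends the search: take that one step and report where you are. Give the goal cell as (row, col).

Now I run maze.sense passing dir='north', : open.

I call stack.push passing x='north', and observe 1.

I use maze.move passing dir='north', giving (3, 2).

I try maze.sense passing dir='north', which returns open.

Using stack.push passing x='north', and observe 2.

Using maze.move passing dir='north', → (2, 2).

Next I call maze.sense passing dir='north', which returns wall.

Now I run maze.sense passing dir='east', → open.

I invoke stack.push passing x='east', yielding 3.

Using maze.move passing dir='east', — result: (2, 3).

Now I run maze.sense passing dir='north', and get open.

I call stack.push passing x='north', and see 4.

Calling maze.move passing dir='north', giving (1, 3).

I use maze.sense passing dir='north', : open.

I try stack.push passing x='north', : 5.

Calling maze.move passing dir='north', giving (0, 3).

I run maze.sense passing dir='east', → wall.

Using maze.sense passing dir='west', yielding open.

Invoking stack.push passing x='west', and see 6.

Invoking maze.move passing dir='west', and get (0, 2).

Then maze.sense passing dir='west', yielding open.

Then stack.push passing x='west', giving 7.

I use maze.move passing dir='west', — result: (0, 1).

I call maze.sense passing dir='west', which returns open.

I invoke stack.push passing x='west', and see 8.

Invoking maze.move passing dir='west', : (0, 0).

Now I run maze.sense passing dir='south', giving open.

I call stack.push passing x='south', — result: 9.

Next I call maze.move passing dir='south', and observe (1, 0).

I invoke maze.sense passing dir='east', → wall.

Invoking maze.sense passing dir='south', and get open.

Using stack.push passing x='south', and see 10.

Invoking maze.move passing dir='south', which returns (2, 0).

Using maze.sense passing dir='east', which returns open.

Next I call stack.push passing x='east', — result: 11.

I invoke maze.move passing dir='east', — result: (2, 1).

Using maze.sense passing dir='south', : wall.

I use stack.pop(), and get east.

I invoke maze.move passing dir='west', and observe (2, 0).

Then maze.sense passing dir='south', and observe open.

I call stack.push passing x='south', and observe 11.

I call maze.move passing dir='south', and observe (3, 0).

I try maze.sense passing dir='south', and observe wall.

I call stack.pop(), which returns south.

Invoking maze.move passing dir='north', giving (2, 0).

Then stack.pop(), and get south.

Next I call maze.move passing dir='north', — result: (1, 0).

Next I call stack.pop, : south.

I call maze.move passing dir='north', and observe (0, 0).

I try stack.pop, giving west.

Then maze.move passing dir='east', and observe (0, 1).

Invoking stack.pop(), which returns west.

I invoke maze.move passing dir='east', and get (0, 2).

Using stack.pop, giving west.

I run maze.move passing dir='east', yielding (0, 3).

Now I run stack.pop, and observe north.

I invoke maze.move passing dir='south', yielding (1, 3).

Then maze.sense passing dir='east', and get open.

Next I call stack.push passing x='east', : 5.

I use maze.move passing dir='east', and see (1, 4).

Calling maze.sense passing dir='east', and see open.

I use stack.push passing x='east', and see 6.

Using maze.move passing dir='east', — result: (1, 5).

Using maze.sense passing dir='north', which returns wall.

Next I call maze.sense passing dir='south', → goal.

I call maze.move passing dir='south', and get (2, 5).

Answer: (2, 5)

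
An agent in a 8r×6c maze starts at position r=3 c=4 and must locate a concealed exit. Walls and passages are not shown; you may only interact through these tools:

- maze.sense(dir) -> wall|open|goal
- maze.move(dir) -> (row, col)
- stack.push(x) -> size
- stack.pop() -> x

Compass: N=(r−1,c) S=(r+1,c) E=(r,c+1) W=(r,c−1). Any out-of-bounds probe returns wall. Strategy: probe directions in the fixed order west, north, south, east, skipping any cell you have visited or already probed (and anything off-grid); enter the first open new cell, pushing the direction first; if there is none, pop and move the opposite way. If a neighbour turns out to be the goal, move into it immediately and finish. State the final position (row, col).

! maze.sense(dir: west) : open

! stack.push(x: west) : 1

! maze.move(dir: west) : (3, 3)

! maze.sense(dir: west) : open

! stack.push(x: west) : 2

! maze.move(dir: west) : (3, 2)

! maze.sense(dir: west) : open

! stack.push(x: west) : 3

! maze.move(dir: west) : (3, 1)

! maze.sense(dir: west) : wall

! maze.sense(dir: north) : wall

! maze.sense(dir: south) : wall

! stack.pop() : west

! maze.move(dir: east) : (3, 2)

! maze.sense(dir: north) : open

! stack.push(x: north) : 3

! maze.move(dir: north) : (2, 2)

! maze.sense(dir: north) : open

! stack.push(x: north) : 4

! maze.move(dir: north) : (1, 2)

! maze.sense(dir: west) : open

! stack.push(x: west) : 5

! maze.move(dir: west) : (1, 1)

! maze.sense(dir: west) : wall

! maze.sense(dir: north) : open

! stack.push(x: north) : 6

! maze.move(dir: north) : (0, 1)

! maze.sense(dir: west) : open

! stack.push(x: west) : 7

! maze.move(dir: west) : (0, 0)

! stack.pop() : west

! maze.move(dir: east) : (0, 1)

! maze.sense(dir: east) : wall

! stack.pop() : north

! maze.move(dir: south) : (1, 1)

! stack.pop() : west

! maze.move(dir: east) : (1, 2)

! maze.sense(dir: east) : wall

! stack.pop() : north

! maze.move(dir: south) : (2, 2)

! maze.sense(dir: east) : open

! stack.push(x: east) : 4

! maze.move(dir: east) : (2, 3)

! maze.sense(dir: east) : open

! stack.push(x: east) : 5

! maze.move(dir: east) : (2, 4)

! maze.sense(dir: north) : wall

! maze.sense(dir: east) : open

! stack.push(x: east) : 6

! maze.move(dir: east) : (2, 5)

! maze.sense(dir: north) : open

! stack.push(x: north) : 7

! maze.move(dir: north) : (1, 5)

! maze.sense(dir: north) : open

! stack.push(x: north) : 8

! maze.move(dir: north) : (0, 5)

! maze.sense(dir: west) : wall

! stack.pop() : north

! maze.move(dir: south) : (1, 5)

! stack.pop() : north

! maze.move(dir: south) : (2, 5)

! maze.sense(dir: south) : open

! stack.push(x: south) : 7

! maze.move(dir: south) : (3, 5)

! maze.sense(dir: south) : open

! stack.push(x: south) : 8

! maze.move(dir: south) : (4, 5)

! maze.sense(dir: west) : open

! stack.push(x: west) : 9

! maze.move(dir: west) : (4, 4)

! maze.sense(dir: west) : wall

! maze.sense(dir: south) : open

! stack.push(x: south) : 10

! maze.move(dir: south) : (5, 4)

! maze.sense(dir: west) : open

! stack.push(x: west) : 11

! maze.move(dir: west) : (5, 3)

! maze.sense(dir: west) : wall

! maze.sense(dir: south) : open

! stack.push(x: south) : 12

! maze.move(dir: south) : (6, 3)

! maze.sense(dir: west) : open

! stack.push(x: west) : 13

! maze.move(dir: west) : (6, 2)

! maze.sense(dir: west) : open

! stack.push(x: west) : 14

! maze.move(dir: west) : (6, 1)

! maze.sense(dir: west) : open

! stack.push(x: west) : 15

! maze.move(dir: west) : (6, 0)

! maze.sense(dir: north) : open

! stack.push(x: north) : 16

! maze.move(dir: north) : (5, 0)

! maze.sense(dir: north) : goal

! maze.move(dir: north) : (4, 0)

Answer: (4, 0)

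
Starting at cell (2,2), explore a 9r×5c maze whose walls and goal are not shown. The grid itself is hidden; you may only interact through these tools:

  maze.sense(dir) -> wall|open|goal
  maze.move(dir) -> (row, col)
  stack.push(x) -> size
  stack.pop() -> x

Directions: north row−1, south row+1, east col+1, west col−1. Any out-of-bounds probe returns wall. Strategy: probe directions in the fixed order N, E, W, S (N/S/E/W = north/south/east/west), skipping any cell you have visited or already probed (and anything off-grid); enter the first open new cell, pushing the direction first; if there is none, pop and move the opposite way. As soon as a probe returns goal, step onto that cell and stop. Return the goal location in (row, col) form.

Invoking maze.sense with dir: north, : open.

I try stack.push with x: north, and get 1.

Calling maze.move with dir: north, → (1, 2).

I call maze.sense with dir: north, : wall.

Now I run maze.sense with dir: east, giving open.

Then stack.push with x: east, and observe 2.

I invoke maze.move with dir: east, and get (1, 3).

I call maze.sense with dir: north, and observe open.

I invoke stack.push with x: north, : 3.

Then maze.move with dir: north, : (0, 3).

I try maze.sense with dir: east, giving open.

I invoke stack.push with x: east, : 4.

Using maze.move with dir: east, and get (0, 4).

I run maze.sense with dir: south, giving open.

I run stack.push with x: south, and observe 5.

Using maze.move with dir: south, yielding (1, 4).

Then maze.sense with dir: south, → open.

Invoking stack.push with x: south, and observe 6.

Calling maze.move with dir: south, — result: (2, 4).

I call maze.sense with dir: west, yielding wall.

I run maze.sense with dir: south, and see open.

I run stack.push with x: south, which returns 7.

Now I run maze.move with dir: south, and get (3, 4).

Now I run maze.sense with dir: west, and see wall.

Invoking maze.sense with dir: south, giving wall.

Calling stack.pop(), yielding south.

Invoking maze.move with dir: north, yielding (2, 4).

I try stack.pop, — result: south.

Now I run maze.move with dir: north, yielding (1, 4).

Next I call stack.pop, yielding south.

Using maze.move with dir: north, → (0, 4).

Next I call stack.pop(), and observe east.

Using maze.move with dir: west, which returns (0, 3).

Next I call stack.pop(), — result: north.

Then maze.move with dir: south, which returns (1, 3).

I try stack.pop(), → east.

Now I run maze.move with dir: west, which returns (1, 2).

I run maze.sense with dir: west, → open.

I use stack.push with x: west, yielding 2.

Now I run maze.move with dir: west, giving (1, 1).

I invoke maze.sense with dir: north, and see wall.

Next I call maze.sense with dir: west, giving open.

Calling stack.push with x: west, yielding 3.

Invoking maze.move with dir: west, giving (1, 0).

I use maze.sense with dir: north, : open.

Next I call stack.push with x: north, giving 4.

Then maze.move with dir: north, → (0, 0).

Calling stack.pop(), and get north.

I use maze.move with dir: south, and see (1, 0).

I invoke maze.sense with dir: south, → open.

I invoke stack.push with x: south, and get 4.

Calling maze.move with dir: south, which returns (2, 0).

Invoking maze.sense with dir: east, : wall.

I run maze.sense with dir: south, and get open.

Invoking stack.push with x: south, yielding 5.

Now I run maze.move with dir: south, — result: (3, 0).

Calling maze.sense with dir: east, and observe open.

Now I run stack.push with x: east, — result: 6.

I run maze.move with dir: east, and see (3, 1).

I use maze.sense with dir: east, and get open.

I call stack.push with x: east, yielding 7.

I use maze.move with dir: east, which returns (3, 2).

Next I call maze.sense with dir: south, and get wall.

I try stack.pop, and see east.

Then maze.move with dir: west, and observe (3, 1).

I try maze.sense with dir: south, : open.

I use stack.push with x: south, — result: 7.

I call maze.move with dir: south, — result: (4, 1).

Then maze.sense with dir: west, — result: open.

I call stack.push with x: west, which returns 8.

Calling maze.move with dir: west, and observe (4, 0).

I try maze.sense with dir: south, yielding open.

I call stack.push with x: south, and observe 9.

Calling maze.move with dir: south, : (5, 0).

Now I run maze.sense with dir: east, which returns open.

I invoke stack.push with x: east, and see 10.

I run maze.move with dir: east, and observe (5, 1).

Next I call maze.sense with dir: east, yielding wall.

I call maze.sense with dir: south, yielding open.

Then stack.push with x: south, and observe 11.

Invoking maze.move with dir: south, yielding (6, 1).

I use maze.sense with dir: east, and observe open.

I use stack.push with x: east, giving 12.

I invoke maze.move with dir: east, : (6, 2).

Calling maze.sense with dir: east, and get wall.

I call maze.sense with dir: south, — result: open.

I try stack.push with x: south, → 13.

I use maze.move with dir: south, which returns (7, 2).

Invoking maze.sense with dir: east, giving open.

Now I run stack.push with x: east, and get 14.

I try maze.move with dir: east, giving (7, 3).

Then maze.sense with dir: east, and observe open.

I call stack.push with x: east, and observe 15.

Now I run maze.move with dir: east, and get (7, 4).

I use maze.sense with dir: north, → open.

I use stack.push with x: north, and see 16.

Using maze.move with dir: north, : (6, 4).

Now I run maze.sense with dir: north, and see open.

I use stack.push with x: north, which returns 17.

Then maze.move with dir: north, which returns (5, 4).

I try maze.sense with dir: west, yielding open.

I run stack.push with x: west, yielding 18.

Now I run maze.move with dir: west, and see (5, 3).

Using maze.sense with dir: north, and get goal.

I use maze.move with dir: north, and see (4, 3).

Answer: (4, 3)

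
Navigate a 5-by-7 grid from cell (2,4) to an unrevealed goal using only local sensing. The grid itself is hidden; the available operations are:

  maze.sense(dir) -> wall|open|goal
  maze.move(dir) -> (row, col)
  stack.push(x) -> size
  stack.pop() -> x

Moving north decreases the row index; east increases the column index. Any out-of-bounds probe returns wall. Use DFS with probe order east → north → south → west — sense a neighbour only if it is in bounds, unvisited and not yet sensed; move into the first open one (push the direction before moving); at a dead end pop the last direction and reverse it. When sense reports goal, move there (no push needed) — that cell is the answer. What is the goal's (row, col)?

% sense east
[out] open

% push east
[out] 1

% move east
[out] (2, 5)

% sense east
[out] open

% push east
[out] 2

% move east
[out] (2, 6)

% sense north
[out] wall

% sense south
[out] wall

% pop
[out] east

% move west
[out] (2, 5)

% sense north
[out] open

% push north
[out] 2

% move north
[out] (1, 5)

% sense north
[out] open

% push north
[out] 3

% move north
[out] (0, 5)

% sense east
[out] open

% push east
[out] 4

% move east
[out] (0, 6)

% pop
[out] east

% move west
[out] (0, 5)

% sense west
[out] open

% push west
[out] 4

% move west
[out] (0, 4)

% sense south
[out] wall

% sense west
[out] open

% push west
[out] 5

% move west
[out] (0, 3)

% sense south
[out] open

% push south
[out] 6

% move south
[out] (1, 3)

% sense south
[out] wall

% sense west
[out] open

% push west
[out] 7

% move west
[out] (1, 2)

% sense north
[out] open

% push north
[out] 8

% move north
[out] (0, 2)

% sense west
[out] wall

% pop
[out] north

% move south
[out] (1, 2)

% sense south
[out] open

% push south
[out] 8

% move south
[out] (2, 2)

% sense south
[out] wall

% sense west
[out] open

% push west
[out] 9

% move west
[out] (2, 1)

% sense north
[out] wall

% sense south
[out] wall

% sense west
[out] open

% push west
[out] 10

% move west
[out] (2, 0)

% sense north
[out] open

% push north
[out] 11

% move north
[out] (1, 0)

% sense north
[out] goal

% move north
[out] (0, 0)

Answer: (0, 0)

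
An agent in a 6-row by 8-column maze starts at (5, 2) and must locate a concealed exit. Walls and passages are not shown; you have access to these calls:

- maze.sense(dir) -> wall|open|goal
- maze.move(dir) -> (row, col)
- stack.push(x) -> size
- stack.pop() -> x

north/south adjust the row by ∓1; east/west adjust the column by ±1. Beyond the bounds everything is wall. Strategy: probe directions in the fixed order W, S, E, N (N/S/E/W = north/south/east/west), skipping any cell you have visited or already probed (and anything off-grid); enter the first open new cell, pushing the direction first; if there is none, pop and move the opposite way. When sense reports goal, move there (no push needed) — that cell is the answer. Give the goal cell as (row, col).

Action: sense[dir→west]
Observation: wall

Action: sense[dir→east]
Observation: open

Action: push[x→east]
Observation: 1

Action: move[dir→east]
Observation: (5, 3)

Action: sense[dir→east]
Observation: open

Action: push[x→east]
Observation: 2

Action: move[dir→east]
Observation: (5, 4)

Action: sense[dir→east]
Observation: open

Action: push[x→east]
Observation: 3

Action: move[dir→east]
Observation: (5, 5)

Action: sense[dir→east]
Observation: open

Action: push[x→east]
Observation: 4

Action: move[dir→east]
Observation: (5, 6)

Action: sense[dir→east]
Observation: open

Action: push[x→east]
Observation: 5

Action: move[dir→east]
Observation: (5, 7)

Action: sense[dir→north]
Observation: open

Action: push[x→north]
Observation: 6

Action: move[dir→north]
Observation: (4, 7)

Action: sense[dir→west]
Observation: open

Action: push[x→west]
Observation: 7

Action: move[dir→west]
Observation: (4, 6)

Action: sense[dir→west]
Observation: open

Action: push[x→west]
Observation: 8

Action: move[dir→west]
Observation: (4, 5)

Action: sense[dir→west]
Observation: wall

Action: sense[dir→north]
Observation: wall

Action: pop[]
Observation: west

Action: move[dir→east]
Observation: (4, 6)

Action: sense[dir→north]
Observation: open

Action: push[x→north]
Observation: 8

Action: move[dir→north]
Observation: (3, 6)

Action: sense[dir→east]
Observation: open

Action: push[x→east]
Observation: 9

Action: move[dir→east]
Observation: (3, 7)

Action: sense[dir→north]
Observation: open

Action: push[x→north]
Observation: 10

Action: move[dir→north]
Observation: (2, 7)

Action: sense[dir→west]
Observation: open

Action: push[x→west]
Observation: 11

Action: move[dir→west]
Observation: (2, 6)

Action: sense[dir→west]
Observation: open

Action: push[x→west]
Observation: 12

Action: move[dir→west]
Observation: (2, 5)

Action: sense[dir→west]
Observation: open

Action: push[x→west]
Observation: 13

Action: move[dir→west]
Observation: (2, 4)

Action: sense[dir→west]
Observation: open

Action: push[x→west]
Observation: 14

Action: move[dir→west]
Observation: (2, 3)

Action: sense[dir→west]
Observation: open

Action: push[x→west]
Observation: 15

Action: move[dir→west]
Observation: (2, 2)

Action: sense[dir→west]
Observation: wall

Action: sense[dir→south]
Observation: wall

Action: sense[dir→north]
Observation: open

Action: push[x→north]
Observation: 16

Action: move[dir→north]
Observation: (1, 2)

Action: sense[dir→west]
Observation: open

Action: push[x→west]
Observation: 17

Action: move[dir→west]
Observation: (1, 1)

Action: sense[dir→west]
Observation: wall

Action: sense[dir→north]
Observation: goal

Action: move[dir→north]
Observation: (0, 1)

Answer: (0, 1)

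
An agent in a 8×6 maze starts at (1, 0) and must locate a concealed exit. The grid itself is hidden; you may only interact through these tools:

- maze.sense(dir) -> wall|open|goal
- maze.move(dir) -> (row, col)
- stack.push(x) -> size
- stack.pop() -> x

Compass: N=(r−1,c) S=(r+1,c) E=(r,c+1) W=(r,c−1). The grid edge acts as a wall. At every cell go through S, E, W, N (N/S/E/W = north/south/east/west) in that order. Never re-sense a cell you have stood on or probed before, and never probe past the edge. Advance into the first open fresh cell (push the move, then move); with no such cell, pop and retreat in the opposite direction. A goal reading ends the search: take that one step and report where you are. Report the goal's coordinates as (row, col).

Action: maze.sense[dir=south]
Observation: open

Action: stack.push[x=south]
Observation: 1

Action: maze.move[dir=south]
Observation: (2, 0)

Action: maze.sense[dir=south]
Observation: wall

Action: maze.sense[dir=east]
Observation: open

Action: stack.push[x=east]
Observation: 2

Action: maze.move[dir=east]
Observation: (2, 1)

Action: maze.sense[dir=south]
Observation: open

Action: stack.push[x=south]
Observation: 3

Action: maze.move[dir=south]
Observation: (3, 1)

Action: maze.sense[dir=south]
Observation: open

Action: stack.push[x=south]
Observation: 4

Action: maze.move[dir=south]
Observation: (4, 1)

Action: maze.sense[dir=south]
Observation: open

Action: stack.push[x=south]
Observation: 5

Action: maze.move[dir=south]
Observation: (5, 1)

Action: maze.sense[dir=south]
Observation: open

Action: stack.push[x=south]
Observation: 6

Action: maze.move[dir=south]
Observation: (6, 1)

Action: maze.sense[dir=south]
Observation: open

Action: stack.push[x=south]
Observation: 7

Action: maze.move[dir=south]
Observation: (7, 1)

Action: maze.sense[dir=east]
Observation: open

Action: stack.push[x=east]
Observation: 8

Action: maze.move[dir=east]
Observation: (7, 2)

Action: maze.sense[dir=east]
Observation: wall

Action: maze.sense[dir=north]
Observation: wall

Action: stack.pop[]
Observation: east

Action: maze.move[dir=west]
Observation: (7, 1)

Action: maze.sense[dir=west]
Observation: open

Action: stack.push[x=west]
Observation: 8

Action: maze.move[dir=west]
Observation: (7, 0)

Action: maze.sense[dir=north]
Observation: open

Action: stack.push[x=north]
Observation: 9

Action: maze.move[dir=north]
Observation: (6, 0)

Action: maze.sense[dir=north]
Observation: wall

Action: stack.pop[]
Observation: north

Action: maze.move[dir=south]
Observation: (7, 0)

Action: stack.pop[]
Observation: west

Action: maze.move[dir=east]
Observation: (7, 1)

Action: stack.pop[]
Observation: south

Action: maze.move[dir=north]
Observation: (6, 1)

Action: stack.pop[]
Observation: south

Action: maze.move[dir=north]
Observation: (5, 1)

Action: maze.sense[dir=east]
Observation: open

Action: stack.push[x=east]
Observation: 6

Action: maze.move[dir=east]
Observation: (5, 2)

Action: maze.sense[dir=east]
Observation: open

Action: stack.push[x=east]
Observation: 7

Action: maze.move[dir=east]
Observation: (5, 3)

Action: maze.sense[dir=south]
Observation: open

Action: stack.push[x=south]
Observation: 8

Action: maze.move[dir=south]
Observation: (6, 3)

Action: maze.sense[dir=east]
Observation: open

Action: stack.push[x=east]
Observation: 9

Action: maze.move[dir=east]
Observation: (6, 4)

Action: maze.sense[dir=south]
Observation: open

Action: stack.push[x=south]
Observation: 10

Action: maze.move[dir=south]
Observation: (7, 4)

Action: maze.sense[dir=east]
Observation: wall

Action: stack.pop[]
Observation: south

Action: maze.move[dir=north]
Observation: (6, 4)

Action: maze.sense[dir=east]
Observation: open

Action: stack.push[x=east]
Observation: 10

Action: maze.move[dir=east]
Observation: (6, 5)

Action: maze.sense[dir=north]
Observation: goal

Action: maze.move[dir=north]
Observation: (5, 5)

Answer: (5, 5)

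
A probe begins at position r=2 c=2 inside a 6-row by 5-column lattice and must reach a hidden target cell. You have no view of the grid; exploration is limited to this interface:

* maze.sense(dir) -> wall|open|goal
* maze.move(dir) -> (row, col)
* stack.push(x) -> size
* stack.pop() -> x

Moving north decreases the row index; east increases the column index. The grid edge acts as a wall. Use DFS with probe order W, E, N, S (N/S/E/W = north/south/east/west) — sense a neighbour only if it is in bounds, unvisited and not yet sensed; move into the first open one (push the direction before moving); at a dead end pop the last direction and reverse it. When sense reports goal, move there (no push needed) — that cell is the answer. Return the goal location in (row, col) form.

I try maze.sense(dir: west), and get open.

Calling stack.push(x: west), — result: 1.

I invoke maze.move(dir: west), and see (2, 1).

I invoke maze.sense(dir: west), : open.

Invoking stack.push(x: west), giving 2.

Next I call maze.move(dir: west), which returns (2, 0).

I run maze.sense(dir: north), and get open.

Now I run stack.push(x: north), which returns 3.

I try maze.move(dir: north), : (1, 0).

I try maze.sense(dir: east), and see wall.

I call maze.sense(dir: north), and get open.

I call stack.push(x: north), → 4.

I use maze.move(dir: north), and see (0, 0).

I run maze.sense(dir: east), — result: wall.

Calling stack.pop(), and get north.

I try maze.move(dir: south), which returns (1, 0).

Using stack.pop(), : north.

Now I run maze.move(dir: south), which returns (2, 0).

I invoke maze.sense(dir: south), — result: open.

I call stack.push(x: south), and see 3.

Calling maze.move(dir: south), and get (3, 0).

Using maze.sense(dir: east), and observe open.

I try stack.push(x: east), — result: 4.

Now I run maze.move(dir: east), giving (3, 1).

I try maze.sense(dir: east), — result: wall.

Calling maze.sense(dir: south), → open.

I use stack.push(x: south), and get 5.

Invoking maze.move(dir: south), which returns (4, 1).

I use maze.sense(dir: west), → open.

I try stack.push(x: west), which returns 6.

Calling maze.move(dir: west), giving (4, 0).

I call maze.sense(dir: south), giving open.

I call stack.push(x: south), and see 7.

Next I call maze.move(dir: south), → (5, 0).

I use maze.sense(dir: east), → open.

Using stack.push(x: east), yielding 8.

Then maze.move(dir: east), : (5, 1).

Next I call maze.sense(dir: east), and get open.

I run stack.push(x: east), which returns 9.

Calling maze.move(dir: east), and get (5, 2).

I use maze.sense(dir: east), and get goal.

Invoking maze.move(dir: east), — result: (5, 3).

Answer: (5, 3)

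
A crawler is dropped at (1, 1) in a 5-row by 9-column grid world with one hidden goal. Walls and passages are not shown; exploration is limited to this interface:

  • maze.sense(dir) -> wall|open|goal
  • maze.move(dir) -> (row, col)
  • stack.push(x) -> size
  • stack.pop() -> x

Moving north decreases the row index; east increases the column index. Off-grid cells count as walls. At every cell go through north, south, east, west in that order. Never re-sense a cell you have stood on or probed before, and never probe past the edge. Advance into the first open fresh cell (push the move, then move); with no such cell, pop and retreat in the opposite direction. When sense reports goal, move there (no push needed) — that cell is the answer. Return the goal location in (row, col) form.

I call sense passing north, yielding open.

I invoke push passing north, — result: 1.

Using move passing north, and see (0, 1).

Now I run sense passing east, → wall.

Calling sense passing west, which returns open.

Now I run push passing west, and see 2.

Invoking move passing west, giving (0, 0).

I invoke sense passing south, and see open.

I try push passing south, and observe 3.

I try move passing south, → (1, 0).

Invoking sense passing south, and get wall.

I invoke pop, — result: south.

I try move passing north, yielding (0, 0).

Calling pop, — result: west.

I try move passing east, and get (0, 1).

I call pop(), giving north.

I try move passing south, yielding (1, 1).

Calling sense passing south, and see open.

Invoking push passing south, which returns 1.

I use move passing south, yielding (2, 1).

I run sense passing south, and see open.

I try push passing south, giving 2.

I try move passing south, yielding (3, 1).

I call sense passing south, which returns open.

Next I call push passing south, giving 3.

Now I run move passing south, and see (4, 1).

Then sense passing east, which returns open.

I call push passing east, — result: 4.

I try move passing east, and observe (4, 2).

Next I call sense passing north, which returns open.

Invoking push passing north, giving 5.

Then move passing north, and get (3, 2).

Using sense passing north, giving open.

I run push passing north, which returns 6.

Invoking move passing north, : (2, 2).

Calling sense passing north, and observe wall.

Next I call sense passing east, and observe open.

Using push passing east, : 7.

Next I call move passing east, — result: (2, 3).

Now I run sense passing north, giving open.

Invoking push passing north, and get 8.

I run move passing north, — result: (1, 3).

Then sense passing north, which returns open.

Then push passing north, and observe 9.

I use move passing north, which returns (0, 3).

Calling sense passing east, and get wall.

Then pop(), — result: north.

I call move passing south, and observe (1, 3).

I use sense passing east, — result: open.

Using push passing east, — result: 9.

Calling move passing east, and see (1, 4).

I try sense passing south, giving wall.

I invoke sense passing east, giving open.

I call push passing east, — result: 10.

Then move passing east, : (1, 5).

Using sense passing north, yielding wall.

Now I run sense passing south, which returns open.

Invoking push passing south, — result: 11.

Then move passing south, and see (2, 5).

Then sense passing south, giving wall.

Using sense passing east, and observe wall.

I call pop(), : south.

Using move passing north, which returns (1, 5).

I invoke sense passing east, : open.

Then push passing east, and see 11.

Then move passing east, : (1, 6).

I use sense passing north, and observe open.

Invoking push passing north, — result: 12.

I call move passing north, — result: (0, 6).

Next I call sense passing east, and observe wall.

Next I call pop(), and observe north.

I call move passing south, giving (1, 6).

Using sense passing east, and get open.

Invoking push passing east, and see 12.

Now I run move passing east, : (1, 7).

I invoke sense passing south, and see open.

Calling push passing south, : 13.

I call move passing south, and see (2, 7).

Calling sense passing south, and observe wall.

Calling sense passing east, and get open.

Calling push passing east, yielding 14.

Invoking move passing east, yielding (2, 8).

Using sense passing north, — result: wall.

Now I run sense passing south, — result: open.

Now I run push passing south, and see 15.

I run move passing south, — result: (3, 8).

Using sense passing south, → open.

I try push passing south, and see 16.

Invoking move passing south, giving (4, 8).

Then sense passing west, giving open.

Now I run push passing west, : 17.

Invoking move passing west, giving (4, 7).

Now I run sense passing west, → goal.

I try move passing west, → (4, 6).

Answer: (4, 6)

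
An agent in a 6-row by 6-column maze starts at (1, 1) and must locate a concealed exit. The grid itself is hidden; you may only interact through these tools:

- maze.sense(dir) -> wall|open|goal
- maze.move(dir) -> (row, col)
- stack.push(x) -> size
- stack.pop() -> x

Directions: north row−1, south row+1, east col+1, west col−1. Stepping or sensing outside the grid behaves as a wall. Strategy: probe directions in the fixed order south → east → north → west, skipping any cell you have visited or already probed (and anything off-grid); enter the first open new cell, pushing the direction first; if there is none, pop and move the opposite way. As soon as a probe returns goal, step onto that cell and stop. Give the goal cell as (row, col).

! 1. maze.sense(south) => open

! 2. stack.push(south) => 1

! 3. maze.move(south) => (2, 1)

! 4. maze.sense(south) => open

! 5. stack.push(south) => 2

! 6. maze.move(south) => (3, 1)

! 7. maze.sense(south) => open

! 8. stack.push(south) => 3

! 9. maze.move(south) => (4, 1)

! 10. maze.sense(south) => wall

! 11. maze.sense(east) => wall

! 12. maze.sense(west) => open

! 13. stack.push(west) => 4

! 14. maze.move(west) => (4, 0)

! 15. maze.sense(south) => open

! 16. stack.push(south) => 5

! 17. maze.move(south) => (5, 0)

! 18. stack.pop() => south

! 19. maze.move(north) => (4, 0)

! 20. maze.sense(north) => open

! 21. stack.push(north) => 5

! 22. maze.move(north) => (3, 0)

! 23. maze.sense(north) => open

! 24. stack.push(north) => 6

! 25. maze.move(north) => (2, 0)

! 26. maze.sense(north) => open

! 27. stack.push(north) => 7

! 28. maze.move(north) => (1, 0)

! 29. maze.sense(north) => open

! 30. stack.push(north) => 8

! 31. maze.move(north) => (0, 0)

! 32. maze.sense(east) => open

! 33. stack.push(east) => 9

! 34. maze.move(east) => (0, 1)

! 35. maze.sense(east) => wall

! 36. stack.pop() => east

! 37. maze.move(west) => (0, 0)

! 38. stack.pop() => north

! 39. maze.move(south) => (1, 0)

! 40. stack.pop() => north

! 41. maze.move(south) => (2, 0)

! 42. stack.pop() => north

! 43. maze.move(south) => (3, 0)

! 44. stack.pop() => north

! 45. maze.move(south) => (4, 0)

! 46. stack.pop() => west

! 47. maze.move(east) => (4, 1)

! 48. stack.pop() => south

! 49. maze.move(north) => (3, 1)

! 50. maze.sense(east) => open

! 51. stack.push(east) => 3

! 52. maze.move(east) => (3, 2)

! 53. maze.sense(east) => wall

! 54. maze.sense(north) => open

! 55. stack.push(north) => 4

! 56. maze.move(north) => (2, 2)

! 57. maze.sense(east) => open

! 58. stack.push(east) => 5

! 59. maze.move(east) => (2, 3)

! 60. maze.sense(east) => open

! 61. stack.push(east) => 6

! 62. maze.move(east) => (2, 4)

! 63. maze.sense(south) => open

! 64. stack.push(south) => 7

! 65. maze.move(south) => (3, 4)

! 66. maze.sense(south) => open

! 67. stack.push(south) => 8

! 68. maze.move(south) => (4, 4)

! 69. maze.sense(south) => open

! 70. stack.push(south) => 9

! 71. maze.move(south) => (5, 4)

! 72. maze.sense(east) => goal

! 73. maze.move(east) => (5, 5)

Answer: (5, 5)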